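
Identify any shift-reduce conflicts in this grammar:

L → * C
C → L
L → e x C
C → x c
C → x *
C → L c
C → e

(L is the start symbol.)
Augment with L' → L and build the canonical LR(0) collection (I0 = CLOSURE({[L' → . L]}), then GOTO on every symbol after a dot until no new states appear). It has 13 states:
  I0: { [L → . * C], [L → . e x C], [L' → . L] }  — shift
  I1: { [C → . L c], [C → . L], [C → . e], [C → . x *], [C → . x c], [L → * . C], [L → . * C], [L → . e x C] }  — shift
  I2: { [L' → L .] }  — accept
  I3: { [L → e . x C] }  — shift
  I4: { [C → . L c], [C → . L], [C → . e], [C → . x *], [C → . x c], [L → . * C], [L → . e x C], [L → e x . C] }  — shift
  I5: { [L → e x C .] }  — reduce
  I6: { [C → L . c], [C → L .] }  — shift, reduce
  I7: { [C → e .], [L → e . x C] }  — shift, reduce
  I8: { [C → x . *], [C → x . c] }  — shift
  I9: { [C → x * .] }  — reduce
  I10: { [C → x c .] }  — reduce
  I11: { [C → L c .] }  — reduce
  I12: { [L → * C .] }  — reduce

I6 contains reduce item [C → L .] and shift item [C → L . c] — shift-reduce conflict.
I7 contains reduce item [C → e .] and shift item [L → e . x C] — shift-reduce conflict.

Answer: Yes — I6: [C → L .] vs [C → L . c]; I7: [C → e .] vs [L → e . x C]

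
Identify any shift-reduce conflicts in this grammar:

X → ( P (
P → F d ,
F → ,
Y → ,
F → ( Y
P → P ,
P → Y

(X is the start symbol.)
No shift-reduce conflicts

Augment with X' → X and build the canonical LR(0) collection (I0 = CLOSURE({[X' → . X]}), then GOTO on every symbol after a dot until no new states appear). It has 14 states:
  I0: { [X → . ( P (], [X' → . X] }  — shift
  I1: { [F → . ( Y], [F → . ,], [P → . F d ,], [P → . P ,], [P → . Y], [X → ( . P (], [Y → . ,] }  — shift
  I2: { [X' → X .] }  — accept
  I3: { [F → ( . Y], [Y → . ,] }  — shift
  I4: { [F → , .], [Y → , .] }  — 2 reduces
  I5: { [P → F . d ,] }  — shift
  I6: { [P → P . ,], [X → ( P . (] }  — shift
  I7: { [P → Y .] }  — reduce
  I8: { [X → ( P ( .] }  — reduce
  I9: { [P → P , .] }  — reduce
  I10: { [P → F d . ,] }  — shift
  I11: { [P → F d , .] }  — reduce
  I12: { [Y → , .] }  — reduce
  I13: { [F → ( Y .] }  — reduce

No state contains both a complete item and a shift item.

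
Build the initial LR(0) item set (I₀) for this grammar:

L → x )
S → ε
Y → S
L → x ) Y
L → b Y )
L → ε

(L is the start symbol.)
{ [L → . b Y )], [L → . x ) Y], [L → . x )], [L → .], [L' → . L] }

First, augment the grammar with L' → L
I₀ = CLOSURE({ [L' → . L] }):
  [L' → . L] has the dot before L: add [L → . x )], [L → . x ) Y], [L → . b Y )], [L → .]
No further items can be added.

I₀ = { [L → . b Y )], [L → . x ) Y], [L → . x )], [L → .], [L' → . L] }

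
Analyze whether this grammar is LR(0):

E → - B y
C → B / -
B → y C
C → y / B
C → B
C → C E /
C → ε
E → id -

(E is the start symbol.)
Augment with E' → E and build the canonical LR(0) collection (I0 = CLOSURE({[E' → . E]}), then GOTO on every symbol after a dot until no new states appear). It has 17 states:
  I0: { [E → . - B y], [E → . id -], [E' → . E] }  — shift
  I1: { [B → . y C], [E → - . B y] }  — shift
  I2: { [E' → E .] }  — accept
  I3: { [E → id . -] }  — shift
  I4: { [E → id - .] }  — reduce
  I5: { [E → - B . y] }  — shift
  I6: { [B → . y C], [B → y . C], [C → . B / -], [C → . B], [C → . C E /], [C → . y / B], [C → .] }  — shift, reduce
  I7: { [C → B . / -], [C → B .] }  — shift, reduce
  I8: { [B → y C .], [C → C . E /], [E → . - B y], [E → . id -] }  — shift, reduce
  I9: { [B → . y C], [B → y . C], [C → . B / -], [C → . B], [C → . C E /], [C → . y / B], [C → .], [C → y . / B] }  — shift, reduce
  I10: { [B → . y C], [C → y / . B] }  — shift
  I11: { [C → y / B .] }  — reduce
  I12: { [C → C E . /] }  — shift
  I13: { [C → C E / .] }  — reduce
  I14: { [C → B / . -] }  — shift
  I15: { [C → B / - .] }  — reduce
  I16: { [E → - B y .] }  — reduce

Conflict in state I6:
  Shift-reduce conflict between [C → .] and [B → . y C]
So the grammar is NOT LR(0).

Answer: No. Shift-reduce conflict between [C → .] and [B → . y C]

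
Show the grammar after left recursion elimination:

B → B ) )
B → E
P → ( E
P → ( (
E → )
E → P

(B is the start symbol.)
B → E B'
B' → ) ) B'
B' → ε
P → ( E
P → ( (
E → )
E → P

B is directly left-recursive. The standard transformation for
  A → A α₁ | ... | A α_m | β₁ | ... | β_n
is
  A  → β₁ A' | ... | β_n A'
  A' → α₁ A' | ... | α_m A' | ε

B → E becomes B → E B'
B → B ) ) becomes B' → ) ) B'
Add B' → ε

Productions for other non-terminals are unchanged:
  P → ( E
  P → ( (
  E → )
  E → P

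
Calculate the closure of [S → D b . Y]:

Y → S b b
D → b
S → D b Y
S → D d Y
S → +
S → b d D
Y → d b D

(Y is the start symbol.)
To compute CLOSURE, for each item [A → α.Bβ] where B is a non-terminal, add [B → .γ] for all productions B → γ; repeat for the newly added items until nothing changes.

Start with: [S → D b . Y]
  [S → D b . Y] has the dot before Y: add [Y → . S b b], [Y → . d b D]
  [Y → . S b b] has the dot before S: add [S → . D b Y], [S → . D d Y], [S → . +], [S → . b d D]
  [S → . D b Y] has the dot before D: add [D → . b]
No further items can be added.

CLOSURE = { [D → . b], [S → . +], [S → . D b Y], [S → . D d Y], [S → . b d D], [S → D b . Y], [Y → . S b b], [Y → . d b D] }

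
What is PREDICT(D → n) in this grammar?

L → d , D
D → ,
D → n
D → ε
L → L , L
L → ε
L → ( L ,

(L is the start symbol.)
{ 'n' }

PREDICT(D → n) = (FIRST(RHS) \ {ε}) ∪ (FOLLOW(D) if ε ∈ FIRST(RHS), i.e. RHS ⇒* ε)
FIRST(n) = { 'n' }
ε ∉ FIRST(n), so FOLLOW(D) is not added.
PREDICT(D → n) = { 'n' }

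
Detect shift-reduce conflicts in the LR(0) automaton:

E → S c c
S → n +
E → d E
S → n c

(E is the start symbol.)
No shift-reduce conflicts

Augment with E' → E and build the canonical LR(0) collection (I0 = CLOSURE({[E' → . E]}), then GOTO on every symbol after a dot until no new states appear). It has 10 states:
  I0: { [E → . S c c], [E → . d E], [E' → . E], [S → . n +], [S → . n c] }  — shift
  I1: { [E' → E .] }  — accept
  I2: { [E → S . c c] }  — shift
  I3: { [E → . S c c], [E → . d E], [E → d . E], [S → . n +], [S → . n c] }  — shift
  I4: { [S → n . +], [S → n . c] }  — shift
  I5: { [S → n + .] }  — reduce
  I6: { [S → n c .] }  — reduce
  I7: { [E → d E .] }  — reduce
  I8: { [E → S c . c] }  — shift
  I9: { [E → S c c .] }  — reduce

No state contains both a complete item and a shift item.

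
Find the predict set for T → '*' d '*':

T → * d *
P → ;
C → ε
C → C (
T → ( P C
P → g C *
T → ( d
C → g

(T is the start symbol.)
PREDICT(T → '*' d '*') = (FIRST(RHS) \ {ε}) ∪ (FOLLOW(T) if ε ∈ FIRST(RHS), i.e. RHS ⇒* ε)
FIRST('*' d '*') = { '*' }
ε ∉ FIRST('*' d '*'), so FOLLOW(T) is not added.
PREDICT(T → '*' d '*') = { '*' }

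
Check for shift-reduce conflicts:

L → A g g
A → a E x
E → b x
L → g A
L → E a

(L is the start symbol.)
Augment with L' → L and build the canonical LR(0) collection (I0 = CLOSURE({[L' → . L]}), then GOTO on every symbol after a dot until no new states appear). It has 14 states:
  I0: { [A → . a E x], [E → . b x], [L → . A g g], [L → . E a], [L → . g A], [L' → . L] }  — shift
  I1: { [L → A . g g] }  — shift
  I2: { [L → E . a] }  — shift
  I3: { [L' → L .] }  — accept
  I4: { [A → a . E x], [E → . b x] }  — shift
  I5: { [E → b . x] }  — shift
  I6: { [A → . a E x], [L → g . A] }  — shift
  I7: { [L → g A .] }  — reduce
  I8: { [E → b x .] }  — reduce
  I9: { [A → a E . x] }  — shift
  I10: { [A → a E x .] }  — reduce
  I11: { [L → E a .] }  — reduce
  I12: { [L → A g . g] }  — shift
  I13: { [L → A g g .] }  — reduce

No state contains both a complete item and a shift item.

Answer: No shift-reduce conflicts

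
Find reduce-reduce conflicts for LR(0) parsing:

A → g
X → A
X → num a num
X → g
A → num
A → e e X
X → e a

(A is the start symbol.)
Yes — I9: [A → g .] vs [X → g .]

Augment with A' → A and build the canonical LR(0) collection (I0 = CLOSURE({[A' → . A]}), then GOTO on every symbol after a dot until no new states appear). It has 14 states:
  I0: { [A → . e e X], [A → . g], [A → . num], [A' → . A] }  — shift
  I1: { [A' → A .] }  — accept
  I2: { [A → e . e X] }  — shift
  I3: { [A → g .] }  — reduce
  I4: { [A → num .] }  — reduce
  I5: { [A → . e e X], [A → . g], [A → . num], [A → e e . X], [X → . A], [X → . e a], [X → . g], [X → . num a num] }  — shift
  I6: { [X → A .] }  — reduce
  I7: { [A → e e X .] }  — reduce
  I8: { [A → e . e X], [X → e . a] }  — shift
  I9: { [A → g .], [X → g .] }  — 2 reduces
  I10: { [A → num .], [X → num . a num] }  — shift, reduce
  I11: { [X → num a . num] }  — shift
  I12: { [X → num a num .] }  — reduce
  I13: { [X → e a .] }  — reduce

I9 contains complete items [A → g .], [X → g .] — reduce-reduce conflict.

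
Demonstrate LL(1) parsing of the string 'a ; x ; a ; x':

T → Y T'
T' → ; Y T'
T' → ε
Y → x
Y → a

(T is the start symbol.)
LL(1) parsing maintains a stack (initially the start symbol over $) and the input. At each step: if the stack top is a terminal, match it against the current input token; if it is a non-terminal N, replace it with the RHS of M[N, lookahead] (the unique production whose predict set contains the lookahead).

Stack is shown with the top on the left.

Stack     Input            Action
---------------------------------
T $       a ; x ; a ; x $  output T → Y T'
Y T' $    a ; x ; a ; x $  output Y → a
a T' $    a ; x ; a ; x $  match 'a'
T' $      ; x ; a ; x $    output T' → ; Y T'
; Y T' $  ; x ; a ; x $    match ';'
Y T' $    x ; a ; x $      output Y → x
x T' $    x ; a ; x $      match 'x'
T' $      ; a ; x $        output T' → ; Y T'
; Y T' $  ; a ; x $        match ';'
Y T' $    a ; x $          output Y → a
a T' $    a ; x $          match 'a'
T' $      ; x $            output T' → ; Y T'
; Y T' $  ; x $            match ';'
Y T' $    x $              output Y → x
x T' $    x $              match 'x'
T' $      $                output T' → ε
$         $                accept

The string is accepted.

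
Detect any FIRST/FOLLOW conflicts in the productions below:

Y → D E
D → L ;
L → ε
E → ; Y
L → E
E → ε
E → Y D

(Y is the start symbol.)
Nullable non-terminals: E, L.
FIRST sets used below: FIRST(Y) = { ';' }, FIRST(E) = { ';', ε }

E: nullable alternative(s) E → ε; FOLLOW(E) = { $, ';' }
  E → ; Y: FIRST \ {ε} = { ';' } — overlaps FOLLOW(E) on { ';' }: CONFLICT
  E → ε: FIRST \ {ε} = { } — this is the only nullable alternative, skip
  E → Y D: FIRST \ {ε} = { ';' } — overlaps FOLLOW(E) on { ';' }: CONFLICT

L: nullable alternative(s) L → ε, L → E; FOLLOW(L) = { ';' }
  L → ε: FIRST \ {ε} = { } — disjoint from FOLLOW(L)
  L → E: FIRST \ {ε} = { ';' } — overlaps FOLLOW(L) on { ';' }: CONFLICT

D, Y have no nullable alternative, so no FIRST/FOLLOW check is needed there.

So the grammar has 3 FIRST/FOLLOW conflicts (marked CONFLICT above).

Answer: Yes. L → E with FOLLOW(L) on { ';' }; E → ';' Y with FOLLOW(E) on { ';' }; E → Y D with FOLLOW(E) on { ';' }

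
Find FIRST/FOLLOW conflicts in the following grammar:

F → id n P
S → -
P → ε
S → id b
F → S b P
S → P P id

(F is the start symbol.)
No FIRST/FOLLOW conflicts.

A FIRST/FOLLOW conflict occurs when a non-terminal N has a nullable alternative N → β (β ⇒* ε) and another alternative N → α with FIRST(α) ∩ FOLLOW(N) ≠ ∅: on such a lookahead the parser cannot decide between expanding α and letting N vanish via β.

Nullable non-terminals: P.
P has a nullable alternative but only one production, so nothing to check.

F, S have no nullable alternative, so no FIRST/FOLLOW check is needed there.

No FIRST/FOLLOW conflicts found.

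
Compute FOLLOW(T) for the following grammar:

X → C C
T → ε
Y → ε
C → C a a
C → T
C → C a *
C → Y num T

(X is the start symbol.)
To compute FOLLOW(T), find every occurrence of T on a right-hand side N → α T β: add FIRST(β) \ {ε}, and if β is empty or nullable also add FOLLOW(N). Iterate to a fixed point.

In C → T: T is at the end, add FOLLOW(C)
In C → Y num T: T is at the end, add FOLLOW(C)

The FOLLOW sets referred to above (computed the same way, to a fixed point):
  FOLLOW(C) = { $, 'a', 'num' }

Taking the union: FOLLOW(T) = { $, 'a', 'num' }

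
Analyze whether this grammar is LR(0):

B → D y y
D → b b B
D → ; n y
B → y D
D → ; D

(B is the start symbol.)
Augment with B' → B and build the canonical LR(0) collection (I0 = CLOSURE({[B' → . B]}), then GOTO on every symbol after a dot until no new states appear). It has 14 states:
  I0: { [B → . D y y], [B → . y D], [B' → . B], [D → . ; D], [D → . ; n y], [D → . b b B] }  — shift
  I1: { [D → . ; D], [D → . ; n y], [D → . b b B], [D → ; . D], [D → ; . n y] }  — shift
  I2: { [B' → B .] }  — accept
  I3: { [B → D . y y] }  — shift
  I4: { [D → b . b B] }  — shift
  I5: { [B → y . D], [D → . ; D], [D → . ; n y], [D → . b b B] }  — shift
  I6: { [B → y D .] }  — reduce
  I7: { [B → . D y y], [B → . y D], [D → . ; D], [D → . ; n y], [D → . b b B], [D → b b . B] }  — shift
  I8: { [D → b b B .] }  — reduce
  I9: { [B → D y . y] }  — shift
  I10: { [B → D y y .] }  — reduce
  I11: { [D → ; D .] }  — reduce
  I12: { [D → ; n . y] }  — shift
  I13: { [D → ; n y .] }  — reduce

Every state is either a pure shift/goto state or contains exactly one complete item and nothing to shift — no conflicts. The grammar is LR(0).

Answer: Yes, the grammar is LR(0)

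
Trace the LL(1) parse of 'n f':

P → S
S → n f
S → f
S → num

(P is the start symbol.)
Stack is shown with the top on the left.

Stack  Input  Action
--------------------
P $    n f $  output P → S
S $    n f $  output S → n f
n f $  n f $  match 'n'
f $    f $    match 'f'
$      $      accept

The string is accepted.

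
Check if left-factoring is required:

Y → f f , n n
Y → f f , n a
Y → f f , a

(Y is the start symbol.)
Yes, Y has productions with common prefix 'f f ,'

Left-factoring is needed when two productions for the same non-terminal
share a common prefix on the right-hand side.

Productions for Y:
  Y → f f , n n
  Y → f f , n a
  Y → f f , a

Found common prefix 'f f ,' in productions for Y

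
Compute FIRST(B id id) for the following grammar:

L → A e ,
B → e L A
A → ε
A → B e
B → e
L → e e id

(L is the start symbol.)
{ 'e' }

FIRST sets of the non-terminals involved (from the grammar, by fixed-point iteration):
  FIRST(B) = { 'e' }

To compute FIRST(B id id), process the symbols left to right:
Symbol B is a non-terminal. Add FIRST(B) \ {ε} = { 'e' }
B is not nullable (ε ∉ FIRST(B)), so stop here.
FIRST(B id id) = { 'e' }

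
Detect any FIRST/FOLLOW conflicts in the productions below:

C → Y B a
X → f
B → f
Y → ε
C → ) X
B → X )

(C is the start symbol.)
A FIRST/FOLLOW conflict occurs when a non-terminal N has a nullable alternative N → β (β ⇒* ε) and another alternative N → α with FIRST(α) ∩ FOLLOW(N) ≠ ∅: on such a lookahead the parser cannot decide between expanding α and letting N vanish via β.

Nullable non-terminals: Y.
Y has a nullable alternative but only one production, so nothing to check.

B, C, X have no nullable alternative, so no FIRST/FOLLOW check is needed there.

No FIRST/FOLLOW conflicts found.

Answer: No FIRST/FOLLOW conflicts.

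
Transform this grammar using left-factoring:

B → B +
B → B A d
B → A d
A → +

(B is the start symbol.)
B → B B'
B' → +
B' → A d
B → A d
A → +

Left-factoring transforms A → αβ₁ | αβ₂ into A → αA' and A' → β₁ | β₂
(α is the longest common prefix among the alternatives). Repeat until
no nonterminal has two alternatives with a common prefix.

Round 1: B has alternatives sharing prefix 'B'. Introduce B': B → B B'
  Add: B' → +
  Add: B' → A d

No remaining common prefixes — done.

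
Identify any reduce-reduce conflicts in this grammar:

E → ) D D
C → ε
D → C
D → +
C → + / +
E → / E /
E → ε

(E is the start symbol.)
No reduce-reduce conflicts

A reduce-reduce conflict occurs when an LR(0) state has two complete items [A → α .] and [B → β .] — both call for a reduction, and with no lookahead the parser cannot choose between them.

Augment with E' → E and build the canonical LR(0) collection (I0 = CLOSURE({[E' → . E]}), then GOTO on every symbol after a dot until no new states appear). It has 12 states:
  I0: { [E → . ) D D], [E → . / E /], [E → .], [E' → . E] }  — shift, reduce
  I1: { [C → . + / +], [C → .], [D → . +], [D → . C], [E → ) . D D] }  — shift, reduce
  I2: { [E → . ) D D], [E → . / E /], [E → .], [E → / . E /] }  — shift, reduce
  I3: { [E' → E .] }  — accept
  I4: { [E → / E . /] }  — shift
  I5: { [E → / E / .] }  — reduce
  I6: { [C → + . / +], [D → + .] }  — shift, reduce
  I7: { [D → C .] }  — reduce
  I8: { [C → . + / +], [C → .], [D → . +], [D → . C], [E → ) D . D] }  — shift, reduce
  I9: { [E → ) D D .] }  — reduce
  I10: { [C → + / . +] }  — shift
  I11: { [C → + / + .] }  — reduce

No state contains more than one complete item.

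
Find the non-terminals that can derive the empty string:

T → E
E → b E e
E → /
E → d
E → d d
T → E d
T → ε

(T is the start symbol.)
A non-terminal is nullable if it can derive ε (the empty string): either it has an ε-production, or it has a production whose right-hand side consists entirely of nullable non-terminals.

ε-productions: T → ε
So T is immediately nullable.
No further non-terminal can be added: every production for the remaining non-terminals contains a terminal or a non-nullable non-terminal.
Nullable = { 'T' }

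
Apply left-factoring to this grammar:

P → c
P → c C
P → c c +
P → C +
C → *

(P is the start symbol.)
Left-factoring transforms A → αβ₁ | αβ₂ into A → αA' and A' → β₁ | β₂
(α is the longest common prefix among the alternatives). Repeat until
no nonterminal has two alternatives with a common prefix.

Round 1: P has alternatives sharing prefix 'c'. Introduce P': P → c P'
  Add: P' → ε
  Add: P' → C
  Add: P' → c +

No remaining common prefixes — done.

Resulting grammar:
P → c P'
P' → ε
P' → C
P' → c +
P → C +
C → *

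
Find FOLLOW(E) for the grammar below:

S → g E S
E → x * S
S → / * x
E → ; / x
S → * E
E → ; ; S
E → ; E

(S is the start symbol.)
To compute FOLLOW(E), find every occurrence of E on a right-hand side N → α E β: add FIRST(β) \ {ε}, and if β is empty or nullable also add FOLLOW(N). Iterate to a fixed point.

In S → g E S: E is followed by S, add FIRST(S) \ {ε} = { '*', '/', 'g' }
In S → * E: E is at the end, add FOLLOW(S)
In E → ; E: E is at the end; this adds FOLLOW(E) to itself — nothing new

The FOLLOW sets referred to above (computed the same way, to a fixed point):
  FOLLOW(S) = { $, '*', '/', 'g' }

Taking the union: FOLLOW(E) = { $, '*', '/', 'g' }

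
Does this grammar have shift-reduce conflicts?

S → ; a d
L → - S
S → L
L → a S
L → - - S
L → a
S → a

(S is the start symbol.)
Augment with S' → S and build the canonical LR(0) collection (I0 = CLOSURE({[S' → . S]}), then GOTO on every symbol after a dot until no new states appear). It has 12 states:
  I0: { [L → . - - S], [L → . - S], [L → . a S], [L → . a], [S → . ; a d], [S → . L], [S → . a], [S' → . S] }  — shift
  I1: { [L → - . - S], [L → - . S], [L → . - - S], [L → . - S], [L → . a S], [L → . a], [S → . ; a d], [S → . L], [S → . a] }  — shift
  I2: { [S → ; . a d] }  — shift
  I3: { [S → L .] }  — reduce
  I4: { [S' → S .] }  — accept
  I5: { [L → . - - S], [L → . - S], [L → . a S], [L → . a], [L → a . S], [L → a .], [S → . ; a d], [S → . L], [S → . a], [S → a .] }  — shift, 2 reduces
  I6: { [L → a S .] }  — reduce
  I7: { [S → ; a . d] }  — shift
  I8: { [S → ; a d .] }  — reduce
  I9: { [L → - - . S], [L → - . - S], [L → - . S], [L → . - - S], [L → . - S], [L → . a S], [L → . a], [S → . ; a d], [S → . L], [S → . a] }  — shift
  I10: { [L → - S .] }  — reduce
  I11: { [L → - - S .], [L → - S .] }  — 2 reduces

I5 contains reduce items [L → a .], [S → a .] and shift items [L → . - - S], [L → . - S], [L → . a], [L → . a S], [S → . ; a d], [S → . a] — shift-reduce conflict.

Answer: Yes — I5: [L → a .] vs [L → . - - S]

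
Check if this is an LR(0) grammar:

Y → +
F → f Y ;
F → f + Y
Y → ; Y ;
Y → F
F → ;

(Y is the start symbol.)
A grammar is LR(0) if no state in the canonical LR(0) collection has:
  - both a shift item (dot before a terminal) and a complete item (shift-reduce conflict), or
  - two or more complete items (reduce-reduce conflict; the accept item [Y' → Y .] counts as a complete item here).

Augment with Y' → Y and build the canonical LR(0) collection (I0 = CLOSURE({[Y' → . Y]}), then GOTO on every symbol after a dot until no new states appear). It has 12 states:
  I0: { [F → . ;], [F → . f + Y], [F → . f Y ;], [Y → . +], [Y → . ; Y ;], [Y → . F], [Y' → . Y] }  — shift
  I1: { [Y → + .] }  — reduce
  I2: { [F → . ;], [F → . f + Y], [F → . f Y ;], [F → ; .], [Y → . +], [Y → . ; Y ;], [Y → . F], [Y → ; . Y ;] }  — shift, reduce
  I3: { [Y → F .] }  — reduce
  I4: { [Y' → Y .] }  — accept
  I5: { [F → . ;], [F → . f + Y], [F → . f Y ;], [F → f . + Y], [F → f . Y ;], [Y → . +], [Y → . ; Y ;], [Y → . F] }  — shift
  I6: { [F → . ;], [F → . f + Y], [F → . f Y ;], [F → f + . Y], [Y → + .], [Y → . +], [Y → . ; Y ;], [Y → . F] }  — shift, reduce
  I7: { [F → f Y . ;] }  — shift
  I8: { [F → f Y ; .] }  — reduce
  I9: { [F → f + Y .] }  — reduce
  I10: { [Y → ; Y . ;] }  — shift
  I11: { [Y → ; Y ; .] }  — reduce

Conflict in state I2:
  Shift-reduce conflict between [F → ; .] and [F → . ;]
So the grammar is NOT LR(0).

Answer: No. Shift-reduce conflict between [F → ; .] and [F → . ;]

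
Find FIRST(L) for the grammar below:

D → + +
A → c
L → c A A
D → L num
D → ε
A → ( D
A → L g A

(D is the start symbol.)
{ 'c' }

To compute FIRST(L), examine every production with L on the left-hand side, reading each right-hand side left to right until a non-nullable symbol is reached.

From L → c A A:
  - c is a terminal: add 'c' and stop

Collecting: FIRST(L) = { 'c' }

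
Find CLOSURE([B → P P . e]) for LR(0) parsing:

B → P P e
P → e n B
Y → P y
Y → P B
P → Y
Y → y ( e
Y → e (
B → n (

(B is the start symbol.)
To compute CLOSURE, for each item [A → α.Bβ] where B is a non-terminal, add [B → .γ] for all productions B → γ; repeat for the newly added items until nothing changes.

Start with: [B → P P . e]
The dot precedes the terminal e, so nothing is added.

CLOSURE = { [B → P P . e] }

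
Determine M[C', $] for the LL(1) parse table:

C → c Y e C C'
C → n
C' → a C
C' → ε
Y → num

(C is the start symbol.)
To find M[C', $], we find productions for C' where $ is in the predict set (PREDICT(N → α) = (FIRST(α) \ {ε}) ∪ (FOLLOW(N) if α ⇒* ε)).

Relevant sets:
  FOLLOW(C') = { $, 'a' }

C' → a C: PREDICT = { 'a' }
C' → ε: PREDICT = { $, 'a' }
  $ is in predict set, so this production goes in M[C', $]

M[C', $] = C' → ε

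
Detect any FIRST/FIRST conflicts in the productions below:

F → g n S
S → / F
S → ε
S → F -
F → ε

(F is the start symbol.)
A FIRST/FIRST conflict occurs when two productions N → α and N → β for the same non-terminal have FIRST(α) ∩ FIRST(β) ≠ ∅ (with ε ∈ FIRST of a nullable right-hand side, so two nullable alternatives also conflict).

FIRST sets of the non-terminals at (or reachable through a nullable prefix from) the front of some alternative:
  FIRST(F) = { 'g', ε }

Productions for F:
  F → g n S: FIRST = { 'g' }
  F → ε: FIRST = { ε }
Productions for S:
  S → / F: FIRST = { '/' }
  S → ε: FIRST = { ε }
  S → F -: FIRST = { '-', 'g' }

All alternatives of each non-terminal have pairwise disjoint FIRST sets.

Answer: No FIRST/FIRST conflicts.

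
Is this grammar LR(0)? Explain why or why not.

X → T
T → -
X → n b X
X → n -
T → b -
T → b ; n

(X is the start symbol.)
A grammar is LR(0) if no state in the canonical LR(0) collection has:
  - both a shift item (dot before a terminal) and a complete item (shift-reduce conflict), or
  - two or more complete items (reduce-reduce conflict; the accept item [X' → X .] counts as a complete item here).

Augment with X' → X and build the canonical LR(0) collection (I0 = CLOSURE({[X' → . X]}), then GOTO on every symbol after a dot until no new states appear). It has 12 states:
  I0: { [T → . -], [T → . b -], [T → . b ; n], [X → . T], [X → . n -], [X → . n b X], [X' → . X] }  — shift
  I1: { [T → - .] }  — reduce
  I2: { [X → T .] }  — reduce
  I3: { [X' → X .] }  — accept
  I4: { [T → b . -], [T → b . ; n] }  — shift
  I5: { [X → n . -], [X → n . b X] }  — shift
  I6: { [X → n - .] }  — reduce
  I7: { [T → . -], [T → . b -], [T → . b ; n], [X → . T], [X → . n -], [X → . n b X], [X → n b . X] }  — shift
  I8: { [X → n b X .] }  — reduce
  I9: { [T → b - .] }  — reduce
  I10: { [T → b ; . n] }  — shift
  I11: { [T → b ; n .] }  — reduce

Every state is either a pure shift/goto state or contains exactly one complete item and nothing to shift — no conflicts. The grammar is LR(0).

Answer: Yes, the grammar is LR(0)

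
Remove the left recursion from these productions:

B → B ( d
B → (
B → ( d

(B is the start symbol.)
B is directly left-recursive. The standard transformation for
  A → A α₁ | ... | A α_m | β₁ | ... | β_n
is
  A  → β₁ A' | ... | β_n A'
  A' → α₁ A' | ... | α_m A' | ε

B → ( becomes B → ( B'
B → ( d becomes B → ( d B'
B → B ( d becomes B' → ( d B'
Add B' → ε

Resulting grammar:
B → ( B'
B → ( d B'
B' → ( d B'
B' → ε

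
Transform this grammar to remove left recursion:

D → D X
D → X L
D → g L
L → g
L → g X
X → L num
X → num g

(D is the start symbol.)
D is directly left-recursive. The standard transformation for
  A → A α₁ | ... | A α_m | β₁ | ... | β_n
is
  A  → β₁ A' | ... | β_n A'
  A' → α₁ A' | ... | α_m A' | ε

D → X L becomes D → X L D'
D → g L becomes D → g L D'
D → D X becomes D' → X D'
Add D' → ε

Productions for other non-terminals are unchanged:
  L → g
  L → g X
  X → L num
  X → num g

Resulting grammar:
D → X L D'
D → g L D'
D' → X D'
D' → ε
L → g
L → g X
X → L num
X → num g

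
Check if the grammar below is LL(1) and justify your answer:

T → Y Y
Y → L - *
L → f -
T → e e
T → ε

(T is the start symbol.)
A grammar is LL(1) if for each non-terminal N with multiple productions, the predict sets of those productions are pairwise disjoint, where PREDICT(N → α) = (FIRST(α) \ {ε}) ∪ (FOLLOW(N) if α ⇒* ε).

Relevant sets:
  FIRST(Y) = { 'f' }
  FOLLOW(T) = { $ }

For T:
  PREDICT(T → Y Y) = { 'f' }
  PREDICT(T → e e) = { 'e' }
  PREDICT(T → ε) = { $ }
Y, L have a single production, so nothing to check there.

All predict sets are disjoint. The grammar IS LL(1).

Answer: Yes, the grammar is LL(1).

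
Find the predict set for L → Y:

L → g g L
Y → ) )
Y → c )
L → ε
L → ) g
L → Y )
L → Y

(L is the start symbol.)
{ ')', 'c' }

PREDICT(L → Y) = (FIRST(RHS) \ {ε}) ∪ (FOLLOW(L) if ε ∈ FIRST(RHS), i.e. RHS ⇒* ε)
FIRST(Y) = { ')', 'c' }
FIRST(Y) = { ')', 'c' }
ε ∉ FIRST(Y), so FOLLOW(L) is not added.
PREDICT(L → Y) = { ')', 'c' }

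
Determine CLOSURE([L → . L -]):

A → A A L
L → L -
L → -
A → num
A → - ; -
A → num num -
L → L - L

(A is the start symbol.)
Start with: [L → . L -]
  [L → . L -] has the dot before L: add [L → . -], [L → . L - L]
No further items can be added.

CLOSURE = { [L → . -], [L → . L - L], [L → . L -] }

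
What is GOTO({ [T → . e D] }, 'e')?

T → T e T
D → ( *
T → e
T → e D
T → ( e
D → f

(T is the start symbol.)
GOTO(I, 'e') = CLOSURE({ [A → αX.β] : [A → α.Xβ] ∈ I, X = 'e' })

Items with dot before 'e', with the dot advanced:
  [T → . e D] → [T → e . D]
Closure of the advanced items:
  [T → e . D] has the dot before D: add [D → . ( *], [D → . f]

GOTO = { [D → . ( *], [D → . f], [T → e . D] }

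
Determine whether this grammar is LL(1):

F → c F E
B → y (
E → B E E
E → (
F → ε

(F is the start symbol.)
A grammar is LL(1) if for each non-terminal N with multiple productions, the predict sets of those productions are pairwise disjoint, where PREDICT(N → α) = (FIRST(α) \ {ε}) ∪ (FOLLOW(N) if α ⇒* ε).

Relevant sets:
  FIRST(B) = { 'y' }
  FOLLOW(F) = { $, '(', 'y' }

For F:
  PREDICT(F → c F E) = { 'c' }
  PREDICT(F → ε) = { $, '(', 'y' }
For E:
  PREDICT(E → B E E) = { 'y' }
  PREDICT(E → '(') = { '(' }
B has a single production, so nothing to check there.

All predict sets are disjoint. The grammar IS LL(1).

Answer: Yes, the grammar is LL(1).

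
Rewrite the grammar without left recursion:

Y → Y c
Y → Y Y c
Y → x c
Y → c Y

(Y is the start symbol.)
Y is directly left-recursive. The standard transformation for
  A → A α₁ | ... | A α_m | β₁ | ... | β_n
is
  A  → β₁ A' | ... | β_n A'
  A' → α₁ A' | ... | α_m A' | ε

Y → x c becomes Y → x c Y'
Y → c Y becomes Y → c Y Y'
Y → Y c becomes Y' → c Y'
Y → Y Y c becomes Y' → Y c Y'
Add Y' → ε

Resulting grammar:
Y → x c Y'
Y → c Y Y'
Y' → c Y'
Y' → Y c Y'
Y' → ε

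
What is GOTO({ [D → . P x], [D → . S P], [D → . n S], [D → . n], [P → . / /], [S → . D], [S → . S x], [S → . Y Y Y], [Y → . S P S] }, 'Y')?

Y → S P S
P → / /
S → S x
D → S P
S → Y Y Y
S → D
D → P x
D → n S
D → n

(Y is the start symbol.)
GOTO(I, 'Y') = CLOSURE({ [A → αX.β] : [A → α.Xβ] ∈ I, X = 'Y' })

Items with dot before 'Y', with the dot advanced:
  [S → . Y Y Y] → [S → Y . Y Y]
Closure of the advanced items:
  [S → Y . Y Y] has the dot before Y: add [Y → . S P S]
  [Y → . S P S] has the dot before S: add [S → . S x], [S → . Y Y Y], [S → . D]
  [S → . D] has the dot before D: add [D → . S P], [D → . P x], [D → . n S], [D → . n]
  [D → . P x] has the dot before P: add [P → . / /]

GOTO = { [D → . P x], [D → . S P], [D → . n S], [D → . n], [P → . / /], [S → . D], [S → . S x], [S → . Y Y Y], [S → Y . Y Y], [Y → . S P S] }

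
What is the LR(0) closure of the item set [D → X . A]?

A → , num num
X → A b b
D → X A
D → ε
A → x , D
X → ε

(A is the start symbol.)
{ [A → . , num num], [A → . x , D], [D → X . A] }

To compute CLOSURE, for each item [A → α.Bβ] where B is a non-terminal, add [B → .γ] for all productions B → γ; repeat for the newly added items until nothing changes.

Start with: [D → X . A]
  [D → X . A] has the dot before A: add [A → . , num num], [A → . x , D]
No further items can be added.

CLOSURE = { [A → . , num num], [A → . x , D], [D → X . A] }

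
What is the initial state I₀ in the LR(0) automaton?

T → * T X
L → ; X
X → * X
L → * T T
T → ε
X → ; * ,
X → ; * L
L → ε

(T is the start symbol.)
First, augment the grammar with T' → T
I₀ = CLOSURE({ [T' → . T] }):
  [T' → . T] has the dot before T: add [T → . * T X], [T → .]
No further items can be added.

I₀ = { [T → . * T X], [T → .], [T' → . T] }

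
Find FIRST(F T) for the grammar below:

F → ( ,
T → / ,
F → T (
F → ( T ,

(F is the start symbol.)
FIRST sets of the non-terminals involved (from the grammar, by fixed-point iteration):
  FIRST(F) = { '(', '/' }

To compute FIRST(F T), process the symbols left to right:
Symbol F is a non-terminal. Add FIRST(F) \ {ε} = { '(', '/' }
F is not nullable (ε ∉ FIRST(F)), so stop here.
FIRST(F T) = { '(', '/' }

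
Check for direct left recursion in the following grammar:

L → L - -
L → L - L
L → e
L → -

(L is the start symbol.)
Direct left recursion occurs when N → N α for some non-terminal N (the right-hand side begins with the left-hand side itself).

L → L - -: LEFT RECURSIVE (starts with L)
L → L - L: LEFT RECURSIVE (starts with L)
L → e: starts with e
L → -: starts with '-'

The grammar has direct left recursion on: L.

Answer: Yes, L is left-recursive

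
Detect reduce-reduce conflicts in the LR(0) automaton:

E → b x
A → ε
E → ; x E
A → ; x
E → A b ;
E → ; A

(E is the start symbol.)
Yes — I10: [A → .] vs [A → ; x .]

A reduce-reduce conflict occurs when an LR(0) state has two complete items [A → α .] and [B → β .] — both call for a reduction, and with no lookahead the parser cannot choose between them.

Augment with E' → E and build the canonical LR(0) collection (I0 = CLOSURE({[E' → . E]}), then GOTO on every symbol after a dot until no new states appear). It has 13 states:
  I0: { [A → . ; x], [A → .], [E → . ; A], [E → . ; x E], [E → . A b ;], [E → . b x], [E' → . E] }  — shift, reduce
  I1: { [A → . ; x], [A → .], [A → ; . x], [E → ; . A], [E → ; . x E] }  — shift, reduce
  I2: { [E → A . b ;] }  — shift
  I3: { [E' → E .] }  — accept
  I4: { [E → b . x] }  — shift
  I5: { [E → b x .] }  — reduce
  I6: { [E → A b . ;] }  — shift
  I7: { [E → A b ; .] }  — reduce
  I8: { [A → ; . x] }  — shift
  I9: { [E → ; A .] }  — reduce
  I10: { [A → . ; x], [A → .], [A → ; x .], [E → . ; A], [E → . ; x E], [E → . A b ;], [E → . b x], [E → ; x . E] }  — shift, 2 reduces
  I11: { [E → ; x E .] }  — reduce
  I12: { [A → ; x .] }  — reduce

I10 contains complete items [A → .], [A → ; x .] — reduce-reduce conflict.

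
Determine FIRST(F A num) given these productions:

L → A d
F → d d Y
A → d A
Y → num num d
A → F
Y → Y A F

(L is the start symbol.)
{ 'd' }

FIRST sets of the non-terminals involved (from the grammar, by fixed-point iteration):
  FIRST(F) = { 'd' }

To compute FIRST(F A num), process the symbols left to right:
Symbol F is a non-terminal. Add FIRST(F) \ {ε} = { 'd' }
F is not nullable (ε ∉ FIRST(F)), so stop here.
FIRST(F A num) = { 'd' }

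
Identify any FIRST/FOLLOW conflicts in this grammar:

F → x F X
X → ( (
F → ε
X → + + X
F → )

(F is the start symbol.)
No FIRST/FOLLOW conflicts.

Nullable non-terminals: F.

F: nullable alternative(s) F → ε; FOLLOW(F) = { $, '(', '+' }
  F → x F X: FIRST \ {ε} = { 'x' } — disjoint from FOLLOW(F)
  F → ε: FIRST \ {ε} = { } — this is the only nullable alternative, skip
  F → ): FIRST \ {ε} = { ')' } — disjoint from FOLLOW(F)

X has no nullable alternative, so no FIRST/FOLLOW check is needed there.

No FIRST/FOLLOW conflicts found.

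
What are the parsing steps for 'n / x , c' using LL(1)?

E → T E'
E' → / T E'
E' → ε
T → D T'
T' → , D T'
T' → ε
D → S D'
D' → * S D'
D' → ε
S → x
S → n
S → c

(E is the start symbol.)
LL(1) parsing maintains a stack (initially the start symbol over $) and the input. At each step: if the stack top is a terminal, match it against the current input token; if it is a non-terminal N, replace it with the RHS of M[N, lookahead] (the unique production whose predict set contains the lookahead).

Stack is shown with the top on the left.

Stack         Input        Action
---------------------------------
E $           n / x , c $  output E → T E'
T E' $        n / x , c $  output T → D T'
D T' E' $     n / x , c $  output D → S D'
S D' T' E' $  n / x , c $  output S → n
n D' T' E' $  n / x , c $  match 'n'
D' T' E' $    / x , c $    output D' → ε
T' E' $       / x , c $    output T' → ε
E' $          / x , c $    output E' → / T E'
/ T E' $      / x , c $    match '/'
T E' $        x , c $      output T → D T'
D T' E' $     x , c $      output D → S D'
S D' T' E' $  x , c $      output S → x
x D' T' E' $  x , c $      match 'x'
D' T' E' $    , c $        output D' → ε
T' E' $       , c $        output T' → , D T'
, D T' E' $   , c $        match ','
D T' E' $     c $          output D → S D'
S D' T' E' $  c $          output S → c
c D' T' E' $  c $          match 'c'
D' T' E' $    $            output D' → ε
T' E' $       $            output T' → ε
E' $          $            output E' → ε
$             $            accept

The string is accepted.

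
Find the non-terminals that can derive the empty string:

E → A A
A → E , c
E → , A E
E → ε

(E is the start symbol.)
A non-terminal is nullable if it can derive ε (the empty string): either it has an ε-production, or it has a production whose right-hand side consists entirely of nullable non-terminals.

ε-productions: E → ε
So E is immediately nullable.
No further non-terminal can be added: every production for the remaining non-terminals contains a terminal or a non-nullable non-terminal.
Nullable = { 'E' }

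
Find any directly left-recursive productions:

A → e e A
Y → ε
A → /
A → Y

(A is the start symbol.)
Direct left recursion occurs when N → N α for some non-terminal N (the right-hand side begins with the left-hand side itself).

A → e e A: starts with e
Y → ε: starts with ε
A → /: starts with '/'
A → Y: starts with Y

No direct left recursion found.

Answer: No direct left recursion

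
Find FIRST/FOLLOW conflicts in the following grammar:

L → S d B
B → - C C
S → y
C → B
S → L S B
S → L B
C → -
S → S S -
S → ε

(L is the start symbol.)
A FIRST/FOLLOW conflict occurs when a non-terminal N has a nullable alternative N → β (β ⇒* ε) and another alternative N → α with FIRST(α) ∩ FOLLOW(N) ≠ ∅: on such a lookahead the parser cannot decide between expanding α and letting N vanish via β.

Nullable non-terminals: S.
FIRST sets used below: FIRST(L) = { '-', 'd', 'y' }, FIRST(S) = { '-', 'd', 'y', ε }

S: nullable alternative(s) S → ε; FOLLOW(S) = { '-', 'd', 'y' }
  S → y: FIRST \ {ε} = { 'y' } — overlaps FOLLOW(S) on { 'y' }: CONFLICT
  S → L S B: FIRST \ {ε} = { '-', 'd', 'y' } — overlaps FOLLOW(S) on { '-', 'd', 'y' }: CONFLICT
  S → L B: FIRST \ {ε} = { '-', 'd', 'y' } — overlaps FOLLOW(S) on { '-', 'd', 'y' }: CONFLICT
  S → S S -: FIRST \ {ε} = { '-', 'd', 'y' } — overlaps FOLLOW(S) on { '-', 'd', 'y' }: CONFLICT
  S → ε: FIRST \ {ε} = { } — this is the only nullable alternative, skip

B, C, L have no nullable alternative, so no FIRST/FOLLOW check is needed there.

So the grammar has 4 FIRST/FOLLOW conflicts (marked CONFLICT above).

Answer: Yes. S → y with FOLLOW(S) on { 'y' }; S → L S B with FOLLOW(S) on { '-', 'd', 'y' }; S → L B with FOLLOW(S) on { '-', 'd', 'y' }; S → S S '-' with FOLLOW(S) on { '-', 'd', 'y' }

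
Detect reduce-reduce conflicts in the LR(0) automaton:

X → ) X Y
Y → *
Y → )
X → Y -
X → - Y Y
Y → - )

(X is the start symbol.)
Augment with X' → X and build the canonical LR(0) collection (I0 = CLOSURE({[X' → . X]}), then GOTO on every symbol after a dot until no new states appear). It has 15 states:
  I0: { [X → . ) X Y], [X → . - Y Y], [X → . Y -], [X' → . X], [Y → . )], [Y → . *], [Y → . - )] }  — shift
  I1: { [X → ) . X Y], [X → . ) X Y], [X → . - Y Y], [X → . Y -], [Y → ) .], [Y → . )], [Y → . *], [Y → . - )] }  — shift, reduce
  I2: { [Y → * .] }  — reduce
  I3: { [X → - . Y Y], [Y → - . )], [Y → . )], [Y → . *], [Y → . - )] }  — shift
  I4: { [X' → X .] }  — accept
  I5: { [X → Y . -] }  — shift
  I6: { [X → Y - .] }  — reduce
  I7: { [Y → ) .], [Y → - ) .] }  — 2 reduces
  I8: { [Y → - . )] }  — shift
  I9: { [X → - Y . Y], [Y → . )], [Y → . *], [Y → . - )] }  — shift
  I10: { [Y → ) .] }  — reduce
  I11: { [X → - Y Y .] }  — reduce
  I12: { [Y → - ) .] }  — reduce
  I13: { [X → ) X . Y], [Y → . )], [Y → . *], [Y → . - )] }  — shift
  I14: { [X → ) X Y .] }  — reduce

I7 contains complete items [Y → ) .], [Y → - ) .] — reduce-reduce conflict.

Answer: Yes — I7: [Y → ) .] vs [Y → - ) .]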